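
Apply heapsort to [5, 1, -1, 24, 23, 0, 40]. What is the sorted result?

Build heap: [40, 24, 5, 1, 23, 0, -1]
Extract 40: [24, 23, 5, 1, -1, 0, 40]
Extract 24: [23, 1, 5, 0, -1, 24, 40]
Extract 23: [5, 1, -1, 0, 23, 24, 40]
Extract 5: [1, 0, -1, 5, 23, 24, 40]
Extract 1: [0, -1, 1, 5, 23, 24, 40]
Extract 0: [-1, 0, 1, 5, 23, 24, 40]


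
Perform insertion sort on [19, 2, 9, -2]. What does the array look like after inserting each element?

First element 19 is already 'sorted'
Insert 2: shifted 1 elements -> [2, 19, 9, -2]
Insert 9: shifted 1 elements -> [2, 9, 19, -2]
Insert -2: shifted 3 elements -> [-2, 2, 9, 19]


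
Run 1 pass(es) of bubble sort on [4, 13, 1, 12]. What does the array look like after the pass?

After pass 1: [4, 1, 12, 13] (2 swaps)
Total swaps: 2


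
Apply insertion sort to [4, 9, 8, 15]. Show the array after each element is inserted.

First element 4 is already 'sorted'
Insert 9: shifted 0 elements -> [4, 9, 8, 15]
Insert 8: shifted 1 elements -> [4, 8, 9, 15]
Insert 15: shifted 0 elements -> [4, 8, 9, 15]


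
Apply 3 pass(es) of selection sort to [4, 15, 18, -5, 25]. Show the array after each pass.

Pass 1: Select minimum -5 at index 3, swap -> [-5, 15, 18, 4, 25]
Pass 2: Select minimum 4 at index 3, swap -> [-5, 4, 18, 15, 25]
Pass 3: Select minimum 15 at index 3, swap -> [-5, 4, 15, 18, 25]


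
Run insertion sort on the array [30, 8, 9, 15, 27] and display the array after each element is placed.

First element 30 is already 'sorted'
Insert 8: shifted 1 elements -> [8, 30, 9, 15, 27]
Insert 9: shifted 1 elements -> [8, 9, 30, 15, 27]
Insert 15: shifted 1 elements -> [8, 9, 15, 30, 27]
Insert 27: shifted 1 elements -> [8, 9, 15, 27, 30]


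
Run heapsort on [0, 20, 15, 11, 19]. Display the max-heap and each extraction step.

Build heap: [20, 19, 15, 11, 0]
Extract 20: [19, 11, 15, 0, 20]
Extract 19: [15, 11, 0, 19, 20]
Extract 15: [11, 0, 15, 19, 20]
Extract 11: [0, 11, 15, 19, 20]


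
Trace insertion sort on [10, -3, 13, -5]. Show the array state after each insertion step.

First element 10 is already 'sorted'
Insert -3: shifted 1 elements -> [-3, 10, 13, -5]
Insert 13: shifted 0 elements -> [-3, 10, 13, -5]
Insert -5: shifted 3 elements -> [-5, -3, 10, 13]


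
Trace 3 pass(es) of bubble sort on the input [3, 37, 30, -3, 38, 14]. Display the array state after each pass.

After pass 1: [3, 30, -3, 37, 14, 38] (3 swaps)
After pass 2: [3, -3, 30, 14, 37, 38] (2 swaps)
After pass 3: [-3, 3, 14, 30, 37, 38] (2 swaps)
Total swaps: 7


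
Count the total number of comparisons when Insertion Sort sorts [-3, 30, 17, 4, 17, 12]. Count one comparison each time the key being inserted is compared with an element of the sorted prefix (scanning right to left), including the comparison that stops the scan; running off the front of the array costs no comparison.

Insert 30: -3 <= 30 (stop) = 1 comparison(s) -> [-3, 30, 17, 4, 17, 12]
Insert 17: 30 > 17 (shift), -3 <= 17 (stop) = 2 comparison(s) -> [-3, 17, 30, 4, 17, 12]
Insert 4: 30 > 4 (shift), 17 > 4 (shift), -3 <= 4 (stop) = 3 comparison(s) -> [-3, 4, 17, 30, 17, 12]
Insert 17: 30 > 17 (shift), 17 <= 17 (stop) = 2 comparison(s) -> [-3, 4, 17, 17, 30, 12]
Insert 12: 30 > 12 (shift), 17 > 12 (shift), 17 > 12 (shift), 4 <= 12 (stop) = 4 comparison(s) -> [-3, 4, 12, 17, 17, 30]
Total comparisons: 1 + 2 + 3 + 2 + 4 = 12


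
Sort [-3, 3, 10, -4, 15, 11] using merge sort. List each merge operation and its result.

Divide and conquer:
  Merge [3] + [10] -> [3, 10]
  Merge [-3] + [3, 10] -> [-3, 3, 10]
  Merge [15] + [11] -> [11, 15]
  Merge [-4] + [11, 15] -> [-4, 11, 15]
  Merge [-3, 3, 10] + [-4, 11, 15] -> [-4, -3, 3, 10, 11, 15]


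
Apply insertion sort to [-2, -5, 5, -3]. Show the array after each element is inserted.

First element -2 is already 'sorted'
Insert -5: shifted 1 elements -> [-5, -2, 5, -3]
Insert 5: shifted 0 elements -> [-5, -2, 5, -3]
Insert -3: shifted 2 elements -> [-5, -3, -2, 5]


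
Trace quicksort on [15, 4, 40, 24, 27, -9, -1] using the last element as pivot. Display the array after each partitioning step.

Partition 1: pivot=-1 at index 1 -> [-9, -1, 40, 24, 27, 15, 4]
Partition 2: pivot=4 at index 2 -> [-9, -1, 4, 24, 27, 15, 40]
Partition 3: pivot=40 at index 6 -> [-9, -1, 4, 24, 27, 15, 40]
Partition 4: pivot=15 at index 3 -> [-9, -1, 4, 15, 27, 24, 40]
Partition 5: pivot=24 at index 4 -> [-9, -1, 4, 15, 24, 27, 40]


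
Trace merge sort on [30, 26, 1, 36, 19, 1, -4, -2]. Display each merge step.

Divide and conquer:
  Merge [30] + [26] -> [26, 30]
  Merge [1] + [36] -> [1, 36]
  Merge [26, 30] + [1, 36] -> [1, 26, 30, 36]
  Merge [19] + [1] -> [1, 19]
  Merge [-4] + [-2] -> [-4, -2]
  Merge [1, 19] + [-4, -2] -> [-4, -2, 1, 19]
  Merge [1, 26, 30, 36] + [-4, -2, 1, 19] -> [-4, -2, 1, 1, 19, 26, 30, 36]


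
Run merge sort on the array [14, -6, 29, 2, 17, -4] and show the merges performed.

Divide and conquer:
  Merge [-6] + [29] -> [-6, 29]
  Merge [14] + [-6, 29] -> [-6, 14, 29]
  Merge [17] + [-4] -> [-4, 17]
  Merge [2] + [-4, 17] -> [-4, 2, 17]
  Merge [-6, 14, 29] + [-4, 2, 17] -> [-6, -4, 2, 14, 17, 29]


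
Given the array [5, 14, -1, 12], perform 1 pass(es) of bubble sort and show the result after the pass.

After pass 1: [5, -1, 12, 14] (2 swaps)
Total swaps: 2


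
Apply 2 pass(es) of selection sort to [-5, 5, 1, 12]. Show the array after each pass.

Pass 1: Select minimum -5 at index 0, swap -> [-5, 5, 1, 12]
Pass 2: Select minimum 1 at index 2, swap -> [-5, 1, 5, 12]


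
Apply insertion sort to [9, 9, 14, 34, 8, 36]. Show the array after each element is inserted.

First element 9 is already 'sorted'
Insert 9: shifted 0 elements -> [9, 9, 14, 34, 8, 36]
Insert 14: shifted 0 elements -> [9, 9, 14, 34, 8, 36]
Insert 34: shifted 0 elements -> [9, 9, 14, 34, 8, 36]
Insert 8: shifted 4 elements -> [8, 9, 9, 14, 34, 36]
Insert 36: shifted 0 elements -> [8, 9, 9, 14, 34, 36]


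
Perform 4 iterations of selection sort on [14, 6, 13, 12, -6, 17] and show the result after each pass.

Pass 1: Select minimum -6 at index 4, swap -> [-6, 6, 13, 12, 14, 17]
Pass 2: Select minimum 6 at index 1, swap -> [-6, 6, 13, 12, 14, 17]
Pass 3: Select minimum 12 at index 3, swap -> [-6, 6, 12, 13, 14, 17]
Pass 4: Select minimum 13 at index 3, swap -> [-6, 6, 12, 13, 14, 17]


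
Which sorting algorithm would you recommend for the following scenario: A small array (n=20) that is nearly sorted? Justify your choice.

Best choice: Insertion sort
Reason: Insertion sort is O(n) for nearly sorted arrays and has low overhead


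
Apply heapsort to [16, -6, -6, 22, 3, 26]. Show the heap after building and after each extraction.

Build heap: [26, 22, 16, -6, 3, -6]
Extract 26: [22, 3, 16, -6, -6, 26]
Extract 22: [16, 3, -6, -6, 22, 26]
Extract 16: [3, -6, -6, 16, 22, 26]
Extract 3: [-6, -6, 3, 16, 22, 26]
Extract -6: [-6, -6, 3, 16, 22, 26]


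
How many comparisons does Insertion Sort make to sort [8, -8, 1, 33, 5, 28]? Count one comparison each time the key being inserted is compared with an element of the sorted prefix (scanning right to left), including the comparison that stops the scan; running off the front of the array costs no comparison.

Insert -8: 8 > -8 (shift), reached front = 1 comparison(s) -> [-8, 8, 1, 33, 5, 28]
Insert 1: 8 > 1 (shift), -8 <= 1 (stop) = 2 comparison(s) -> [-8, 1, 8, 33, 5, 28]
Insert 33: 8 <= 33 (stop) = 1 comparison(s) -> [-8, 1, 8, 33, 5, 28]
Insert 5: 33 > 5 (shift), 8 > 5 (shift), 1 <= 5 (stop) = 3 comparison(s) -> [-8, 1, 5, 8, 33, 28]
Insert 28: 33 > 28 (shift), 8 <= 28 (stop) = 2 comparison(s) -> [-8, 1, 5, 8, 28, 33]
Total comparisons: 1 + 2 + 1 + 3 + 2 = 9


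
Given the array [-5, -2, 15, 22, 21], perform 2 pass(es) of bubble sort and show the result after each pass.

After pass 1: [-5, -2, 15, 21, 22] (1 swaps)
After pass 2: [-5, -2, 15, 21, 22] (0 swaps)
Total swaps: 1


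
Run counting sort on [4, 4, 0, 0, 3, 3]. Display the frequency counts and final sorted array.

Count array: [2, 0, 0, 2, 2]
(count[i] = number of elements equal to i)
Cumulative count: [2, 2, 2, 4, 6]
Sorted: [0, 0, 3, 3, 4, 4]


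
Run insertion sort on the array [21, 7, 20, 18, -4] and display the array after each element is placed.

First element 21 is already 'sorted'
Insert 7: shifted 1 elements -> [7, 21, 20, 18, -4]
Insert 20: shifted 1 elements -> [7, 20, 21, 18, -4]
Insert 18: shifted 2 elements -> [7, 18, 20, 21, -4]
Insert -4: shifted 4 elements -> [-4, 7, 18, 20, 21]


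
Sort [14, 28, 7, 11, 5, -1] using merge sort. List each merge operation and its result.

Divide and conquer:
  Merge [28] + [7] -> [7, 28]
  Merge [14] + [7, 28] -> [7, 14, 28]
  Merge [5] + [-1] -> [-1, 5]
  Merge [11] + [-1, 5] -> [-1, 5, 11]
  Merge [7, 14, 28] + [-1, 5, 11] -> [-1, 5, 7, 11, 14, 28]


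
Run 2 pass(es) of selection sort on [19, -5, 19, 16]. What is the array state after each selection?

Pass 1: Select minimum -5 at index 1, swap -> [-5, 19, 19, 16]
Pass 2: Select minimum 16 at index 3, swap -> [-5, 16, 19, 19]


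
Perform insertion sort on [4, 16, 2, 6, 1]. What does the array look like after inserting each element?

First element 4 is already 'sorted'
Insert 16: shifted 0 elements -> [4, 16, 2, 6, 1]
Insert 2: shifted 2 elements -> [2, 4, 16, 6, 1]
Insert 6: shifted 1 elements -> [2, 4, 6, 16, 1]
Insert 1: shifted 4 elements -> [1, 2, 4, 6, 16]


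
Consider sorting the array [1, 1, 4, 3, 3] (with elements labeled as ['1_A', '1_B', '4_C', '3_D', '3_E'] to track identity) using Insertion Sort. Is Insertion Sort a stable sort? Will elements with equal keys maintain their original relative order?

Trace Insertion Sort on the labeled array (the key is the number; the letter only tracks identity):
  Insert 1_B at index 1: [1_A, 1_B, 4_C, 3_D, 3_E]
  Insert 4_C at index 2: [1_A, 1_B, 4_C, 3_D, 3_E]
  Insert 3_D at index 2: [1_A, 1_B, 3_D, 4_C, 3_E]
  Insert 3_E at index 3: [1_A, 1_B, 3_D, 3_E, 4_C]
Final order: [1_A, 1_B, 3_D, 3_E, 4_C]
Equal keys:
  value 1: originally 1_A, 1_B; after sorting 1_A, 1_B -> order preserved
  value 3: originally 3_D, 3_E; after sorting 3_D, 3_E -> order preserved
All equal keys kept their original relative order. Insertion Sort is stable: elements are shifted only while they are strictly greater than the key, so a key is inserted after any equal elements already placed.
Answer: Stable


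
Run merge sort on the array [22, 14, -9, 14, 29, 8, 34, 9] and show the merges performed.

Divide and conquer:
  Merge [22] + [14] -> [14, 22]
  Merge [-9] + [14] -> [-9, 14]
  Merge [14, 22] + [-9, 14] -> [-9, 14, 14, 22]
  Merge [29] + [8] -> [8, 29]
  Merge [34] + [9] -> [9, 34]
  Merge [8, 29] + [9, 34] -> [8, 9, 29, 34]
  Merge [-9, 14, 14, 22] + [8, 9, 29, 34] -> [-9, 8, 9, 14, 14, 22, 29, 34]


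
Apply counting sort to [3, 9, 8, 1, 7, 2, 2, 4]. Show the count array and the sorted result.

Count array: [0, 1, 2, 1, 1, 0, 0, 1, 1, 1]
(count[i] = number of elements equal to i)
Cumulative count: [0, 1, 3, 4, 5, 5, 5, 6, 7, 8]
Sorted: [1, 2, 2, 3, 4, 7, 8, 9]


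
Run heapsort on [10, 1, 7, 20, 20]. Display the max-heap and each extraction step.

Build heap: [20, 20, 7, 1, 10]
Extract 20: [20, 10, 7, 1, 20]
Extract 20: [10, 1, 7, 20, 20]
Extract 10: [7, 1, 10, 20, 20]
Extract 7: [1, 7, 10, 20, 20]


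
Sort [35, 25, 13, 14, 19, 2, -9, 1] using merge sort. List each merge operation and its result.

Divide and conquer:
  Merge [35] + [25] -> [25, 35]
  Merge [13] + [14] -> [13, 14]
  Merge [25, 35] + [13, 14] -> [13, 14, 25, 35]
  Merge [19] + [2] -> [2, 19]
  Merge [-9] + [1] -> [-9, 1]
  Merge [2, 19] + [-9, 1] -> [-9, 1, 2, 19]
  Merge [13, 14, 25, 35] + [-9, 1, 2, 19] -> [-9, 1, 2, 13, 14, 19, 25, 35]


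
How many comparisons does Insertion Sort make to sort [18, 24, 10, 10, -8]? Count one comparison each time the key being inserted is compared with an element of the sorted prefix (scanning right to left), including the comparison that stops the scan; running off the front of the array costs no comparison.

Insert 24: 18 <= 24 (stop) = 1 comparison(s) -> [18, 24, 10, 10, -8]
Insert 10: 24 > 10 (shift), 18 > 10 (shift), reached front = 2 comparison(s) -> [10, 18, 24, 10, -8]
Insert 10: 24 > 10 (shift), 18 > 10 (shift), 10 <= 10 (stop) = 3 comparison(s) -> [10, 10, 18, 24, -8]
Insert -8: 24 > -8 (shift), 18 > -8 (shift), 10 > -8 (shift), 10 > -8 (shift), reached front = 4 comparison(s) -> [-8, 10, 10, 18, 24]
Total comparisons: 1 + 2 + 3 + 4 = 10


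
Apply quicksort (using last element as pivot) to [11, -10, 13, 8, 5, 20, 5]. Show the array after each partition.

Partition 1: pivot=5 at index 2 -> [-10, 5, 5, 8, 11, 20, 13]
Partition 2: pivot=5 at index 1 -> [-10, 5, 5, 8, 11, 20, 13]
Partition 3: pivot=13 at index 5 -> [-10, 5, 5, 8, 11, 13, 20]
Partition 4: pivot=11 at index 4 -> [-10, 5, 5, 8, 11, 13, 20]


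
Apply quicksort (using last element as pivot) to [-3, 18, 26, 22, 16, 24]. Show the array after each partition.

Partition 1: pivot=24 at index 4 -> [-3, 18, 22, 16, 24, 26]
Partition 2: pivot=16 at index 1 -> [-3, 16, 22, 18, 24, 26]
Partition 3: pivot=18 at index 2 -> [-3, 16, 18, 22, 24, 26]


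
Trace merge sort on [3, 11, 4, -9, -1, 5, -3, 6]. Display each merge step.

Divide and conquer:
  Merge [3] + [11] -> [3, 11]
  Merge [4] + [-9] -> [-9, 4]
  Merge [3, 11] + [-9, 4] -> [-9, 3, 4, 11]
  Merge [-1] + [5] -> [-1, 5]
  Merge [-3] + [6] -> [-3, 6]
  Merge [-1, 5] + [-3, 6] -> [-3, -1, 5, 6]
  Merge [-9, 3, 4, 11] + [-3, -1, 5, 6] -> [-9, -3, -1, 3, 4, 5, 6, 11]


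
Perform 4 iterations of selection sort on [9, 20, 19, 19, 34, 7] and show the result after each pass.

Pass 1: Select minimum 7 at index 5, swap -> [7, 20, 19, 19, 34, 9]
Pass 2: Select minimum 9 at index 5, swap -> [7, 9, 19, 19, 34, 20]
Pass 3: Select minimum 19 at index 2, swap -> [7, 9, 19, 19, 34, 20]
Pass 4: Select minimum 19 at index 3, swap -> [7, 9, 19, 19, 34, 20]


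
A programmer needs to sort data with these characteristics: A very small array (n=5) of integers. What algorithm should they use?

Best choice: Insertion sort
Reason: For tiny inputs the O(n^2) overhead is negligible and insertion sort has minimal constant factors


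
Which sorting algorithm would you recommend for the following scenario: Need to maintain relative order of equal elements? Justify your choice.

Best choice: Merge sort or Insertion sort
Reason: Both are stable; quicksort and heapsort are not stable


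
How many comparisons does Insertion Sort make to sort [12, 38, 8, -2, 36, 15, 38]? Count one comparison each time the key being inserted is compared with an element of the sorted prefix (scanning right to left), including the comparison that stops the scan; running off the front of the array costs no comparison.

Insert 38: 12 <= 38 (stop) = 1 comparison(s) -> [12, 38, 8, -2, 36, 15, 38]
Insert 8: 38 > 8 (shift), 12 > 8 (shift), reached front = 2 comparison(s) -> [8, 12, 38, -2, 36, 15, 38]
Insert -2: 38 > -2 (shift), 12 > -2 (shift), 8 > -2 (shift), reached front = 3 comparison(s) -> [-2, 8, 12, 38, 36, 15, 38]
Insert 36: 38 > 36 (shift), 12 <= 36 (stop) = 2 comparison(s) -> [-2, 8, 12, 36, 38, 15, 38]
Insert 15: 38 > 15 (shift), 36 > 15 (shift), 12 <= 15 (stop) = 3 comparison(s) -> [-2, 8, 12, 15, 36, 38, 38]
Insert 38: 38 <= 38 (stop) = 1 comparison(s) -> [-2, 8, 12, 15, 36, 38, 38]
Total comparisons: 1 + 2 + 3 + 2 + 3 + 1 = 12


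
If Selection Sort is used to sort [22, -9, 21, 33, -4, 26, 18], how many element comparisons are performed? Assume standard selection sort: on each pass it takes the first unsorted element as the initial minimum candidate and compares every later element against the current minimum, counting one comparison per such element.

Pass 1: scan indices 1..6 for the minimum = 6 comparison(s); min is -9, place at index 0 -> [-9, 22, 21, 33, -4, 26, 18]
Pass 2: scan indices 2..6 for the minimum = 5 comparison(s); min is -4, place at index 1 -> [-9, -4, 21, 33, 22, 26, 18]
Pass 3: scan indices 3..6 for the minimum = 4 comparison(s); min is 18, place at index 2 -> [-9, -4, 18, 33, 22, 26, 21]
Pass 4: scan indices 4..6 for the minimum = 3 comparison(s); min is 21, place at index 3 -> [-9, -4, 18, 21, 22, 26, 33]
Pass 5: scan indices 5..6 for the minimum = 2 comparison(s); min is 22, place at index 4 -> [-9, -4, 18, 21, 22, 26, 33]
Pass 6: scan indices 6..6 for the minimum = 1 comparison(s); min is 26, place at index 5 -> [-9, -4, 18, 21, 22, 26, 33]
Selection sort always scans the whole unsorted suffix, so the count is (n-1) + (n-2) + ... + 1 = n(n-1)/2 = 7*6/2 = 21 regardless of the input order.
Total comparisons: 6 + 5 + 4 + 3 + 2 + 1 = 21


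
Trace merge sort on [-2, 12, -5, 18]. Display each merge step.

Divide and conquer:
  Merge [-2] + [12] -> [-2, 12]
  Merge [-5] + [18] -> [-5, 18]
  Merge [-2, 12] + [-5, 18] -> [-5, -2, 12, 18]


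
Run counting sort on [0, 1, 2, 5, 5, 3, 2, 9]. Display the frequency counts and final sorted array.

Count array: [1, 1, 2, 1, 0, 2, 0, 0, 0, 1]
(count[i] = number of elements equal to i)
Cumulative count: [1, 2, 4, 5, 5, 7, 7, 7, 7, 8]
Sorted: [0, 1, 2, 2, 3, 5, 5, 9]


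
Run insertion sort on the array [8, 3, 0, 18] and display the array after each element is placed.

First element 8 is already 'sorted'
Insert 3: shifted 1 elements -> [3, 8, 0, 18]
Insert 0: shifted 2 elements -> [0, 3, 8, 18]
Insert 18: shifted 0 elements -> [0, 3, 8, 18]


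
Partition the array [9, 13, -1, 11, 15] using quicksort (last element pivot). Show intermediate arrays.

Partition 1: pivot=15 at index 4 -> [9, 13, -1, 11, 15]
Partition 2: pivot=11 at index 2 -> [9, -1, 11, 13, 15]
Partition 3: pivot=-1 at index 0 -> [-1, 9, 11, 13, 15]


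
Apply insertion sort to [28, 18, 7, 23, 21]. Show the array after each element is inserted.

First element 28 is already 'sorted'
Insert 18: shifted 1 elements -> [18, 28, 7, 23, 21]
Insert 7: shifted 2 elements -> [7, 18, 28, 23, 21]
Insert 23: shifted 1 elements -> [7, 18, 23, 28, 21]
Insert 21: shifted 2 elements -> [7, 18, 21, 23, 28]


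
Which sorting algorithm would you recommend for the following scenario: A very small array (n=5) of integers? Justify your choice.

Best choice: Insertion sort
Reason: For tiny inputs the O(n^2) overhead is negligible and insertion sort has minimal constant factors


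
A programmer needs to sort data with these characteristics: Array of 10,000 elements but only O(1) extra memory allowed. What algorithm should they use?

Best choice: Heapsort
Reason: Heapsort rearranges the array in place using O(1) auxiliary space and still guarantees O(n log n) time; quicksort partitions in place but needs Theta(log n) stack space for recursion (O(n) in the worst case), and mergesort requires O(n) auxiliary space


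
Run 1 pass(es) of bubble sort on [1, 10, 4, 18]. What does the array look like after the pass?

After pass 1: [1, 4, 10, 18] (1 swaps)
Total swaps: 1


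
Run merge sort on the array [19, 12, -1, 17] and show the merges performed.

Divide and conquer:
  Merge [19] + [12] -> [12, 19]
  Merge [-1] + [17] -> [-1, 17]
  Merge [12, 19] + [-1, 17] -> [-1, 12, 17, 19]


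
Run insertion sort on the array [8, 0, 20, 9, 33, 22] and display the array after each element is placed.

First element 8 is already 'sorted'
Insert 0: shifted 1 elements -> [0, 8, 20, 9, 33, 22]
Insert 20: shifted 0 elements -> [0, 8, 20, 9, 33, 22]
Insert 9: shifted 1 elements -> [0, 8, 9, 20, 33, 22]
Insert 33: shifted 0 elements -> [0, 8, 9, 20, 33, 22]
Insert 22: shifted 1 elements -> [0, 8, 9, 20, 22, 33]


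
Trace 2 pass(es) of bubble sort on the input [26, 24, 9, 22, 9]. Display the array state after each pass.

After pass 1: [24, 9, 22, 9, 26] (4 swaps)
After pass 2: [9, 22, 9, 24, 26] (3 swaps)
Total swaps: 7


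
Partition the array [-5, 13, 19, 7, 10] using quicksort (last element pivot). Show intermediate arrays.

Partition 1: pivot=10 at index 2 -> [-5, 7, 10, 13, 19]
Partition 2: pivot=7 at index 1 -> [-5, 7, 10, 13, 19]
Partition 3: pivot=19 at index 4 -> [-5, 7, 10, 13, 19]


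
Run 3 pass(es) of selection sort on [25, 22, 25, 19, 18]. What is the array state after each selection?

Pass 1: Select minimum 18 at index 4, swap -> [18, 22, 25, 19, 25]
Pass 2: Select minimum 19 at index 3, swap -> [18, 19, 25, 22, 25]
Pass 3: Select minimum 22 at index 3, swap -> [18, 19, 22, 25, 25]


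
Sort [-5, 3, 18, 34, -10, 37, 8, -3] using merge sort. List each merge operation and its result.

Divide and conquer:
  Merge [-5] + [3] -> [-5, 3]
  Merge [18] + [34] -> [18, 34]
  Merge [-5, 3] + [18, 34] -> [-5, 3, 18, 34]
  Merge [-10] + [37] -> [-10, 37]
  Merge [8] + [-3] -> [-3, 8]
  Merge [-10, 37] + [-3, 8] -> [-10, -3, 8, 37]
  Merge [-5, 3, 18, 34] + [-10, -3, 8, 37] -> [-10, -5, -3, 3, 8, 18, 34, 37]


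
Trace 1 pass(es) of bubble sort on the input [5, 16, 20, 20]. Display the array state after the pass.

After pass 1: [5, 16, 20, 20] (0 swaps)
Total swaps: 0


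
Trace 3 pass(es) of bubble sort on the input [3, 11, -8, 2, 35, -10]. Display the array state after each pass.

After pass 1: [3, -8, 2, 11, -10, 35] (3 swaps)
After pass 2: [-8, 2, 3, -10, 11, 35] (3 swaps)
After pass 3: [-8, 2, -10, 3, 11, 35] (1 swaps)
Total swaps: 7


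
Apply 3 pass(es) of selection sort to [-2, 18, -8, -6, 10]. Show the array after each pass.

Pass 1: Select minimum -8 at index 2, swap -> [-8, 18, -2, -6, 10]
Pass 2: Select minimum -6 at index 3, swap -> [-8, -6, -2, 18, 10]
Pass 3: Select minimum -2 at index 2, swap -> [-8, -6, -2, 18, 10]


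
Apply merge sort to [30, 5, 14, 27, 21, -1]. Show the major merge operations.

Divide and conquer:
  Merge [5] + [14] -> [5, 14]
  Merge [30] + [5, 14] -> [5, 14, 30]
  Merge [21] + [-1] -> [-1, 21]
  Merge [27] + [-1, 21] -> [-1, 21, 27]
  Merge [5, 14, 30] + [-1, 21, 27] -> [-1, 5, 14, 21, 27, 30]


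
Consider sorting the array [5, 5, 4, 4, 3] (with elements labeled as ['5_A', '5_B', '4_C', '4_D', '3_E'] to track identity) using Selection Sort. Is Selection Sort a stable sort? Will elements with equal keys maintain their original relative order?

Trace Selection Sort on the labeled array (the key is the number; the letter only tracks identity):
  Pass 1: minimum of unsorted part is 3_E at index 4; swap it with 5_A at index 0 -> [3_E, 5_B, 4_C, 4_D, 5_A]
  Pass 2: minimum of unsorted part is 4_C at index 2; swap it with 5_B at index 1 -> [3_E, 4_C, 5_B, 4_D, 5_A]
  Pass 3: minimum of unsorted part is 4_D at index 3; swap it with 5_B at index 2 -> [3_E, 4_C, 4_D, 5_B, 5_A]
  Pass 4: minimum 5_B is already at index 3; no swap -> [3_E, 4_C, 4_D, 5_B, 5_A]
Final order: [3_E, 4_C, 4_D, 5_B, 5_A]
Equal keys:
  value 4: originally 4_C, 4_D; after sorting 4_C, 4_D -> order preserved
  value 5: originally 5_A, 5_B; after sorting 5_B, 5_A -> order changed
Equal keys were reordered, so Selection Sort is not stable: the long-range swap that moves the minimum into place can carry an element past an equal key. (One such input is enough; an unstable sort may happen to preserve order on other inputs, but it gives no guarantee.)
Answer: Not stable


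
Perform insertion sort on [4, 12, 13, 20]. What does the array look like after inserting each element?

First element 4 is already 'sorted'
Insert 12: shifted 0 elements -> [4, 12, 13, 20]
Insert 13: shifted 0 elements -> [4, 12, 13, 20]
Insert 20: shifted 0 elements -> [4, 12, 13, 20]


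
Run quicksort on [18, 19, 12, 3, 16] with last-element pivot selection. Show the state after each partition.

Partition 1: pivot=16 at index 2 -> [12, 3, 16, 19, 18]
Partition 2: pivot=3 at index 0 -> [3, 12, 16, 19, 18]
Partition 3: pivot=18 at index 3 -> [3, 12, 16, 18, 19]


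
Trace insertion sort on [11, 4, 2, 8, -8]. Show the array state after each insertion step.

First element 11 is already 'sorted'
Insert 4: shifted 1 elements -> [4, 11, 2, 8, -8]
Insert 2: shifted 2 elements -> [2, 4, 11, 8, -8]
Insert 8: shifted 1 elements -> [2, 4, 8, 11, -8]
Insert -8: shifted 4 elements -> [-8, 2, 4, 8, 11]


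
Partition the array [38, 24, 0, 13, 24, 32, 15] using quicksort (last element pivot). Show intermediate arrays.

Partition 1: pivot=15 at index 2 -> [0, 13, 15, 24, 24, 32, 38]
Partition 2: pivot=13 at index 1 -> [0, 13, 15, 24, 24, 32, 38]
Partition 3: pivot=38 at index 6 -> [0, 13, 15, 24, 24, 32, 38]
Partition 4: pivot=32 at index 5 -> [0, 13, 15, 24, 24, 32, 38]
Partition 5: pivot=24 at index 4 -> [0, 13, 15, 24, 24, 32, 38]


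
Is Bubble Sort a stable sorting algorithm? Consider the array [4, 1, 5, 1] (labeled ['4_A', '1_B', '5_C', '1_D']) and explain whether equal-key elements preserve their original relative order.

Trace Bubble Sort on the labeled array (the key is the number; the letter only tracks identity):
  After pass 1: [1_B, 4_A, 1_D, 5_C]
  After pass 2: [1_B, 1_D, 4_A, 5_C]
  After pass 3: [1_B, 1_D, 4_A, 5_C] (no swaps, done)
Final order: [1_B, 1_D, 4_A, 5_C]
Equal keys:
  value 1: originally 1_B, 1_D; after sorting 1_B, 1_D -> order preserved
All equal keys kept their original relative order. Bubble Sort is stable: it only swaps adjacent elements when the left one is strictly greater, so equal keys never move past each other.
Answer: Stable


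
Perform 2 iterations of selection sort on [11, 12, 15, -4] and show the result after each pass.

Pass 1: Select minimum -4 at index 3, swap -> [-4, 12, 15, 11]
Pass 2: Select minimum 11 at index 3, swap -> [-4, 11, 15, 12]


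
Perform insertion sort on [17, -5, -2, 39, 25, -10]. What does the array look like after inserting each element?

First element 17 is already 'sorted'
Insert -5: shifted 1 elements -> [-5, 17, -2, 39, 25, -10]
Insert -2: shifted 1 elements -> [-5, -2, 17, 39, 25, -10]
Insert 39: shifted 0 elements -> [-5, -2, 17, 39, 25, -10]
Insert 25: shifted 1 elements -> [-5, -2, 17, 25, 39, -10]
Insert -10: shifted 5 elements -> [-10, -5, -2, 17, 25, 39]


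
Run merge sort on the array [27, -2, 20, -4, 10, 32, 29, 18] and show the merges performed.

Divide and conquer:
  Merge [27] + [-2] -> [-2, 27]
  Merge [20] + [-4] -> [-4, 20]
  Merge [-2, 27] + [-4, 20] -> [-4, -2, 20, 27]
  Merge [10] + [32] -> [10, 32]
  Merge [29] + [18] -> [18, 29]
  Merge [10, 32] + [18, 29] -> [10, 18, 29, 32]
  Merge [-4, -2, 20, 27] + [10, 18, 29, 32] -> [-4, -2, 10, 18, 20, 27, 29, 32]


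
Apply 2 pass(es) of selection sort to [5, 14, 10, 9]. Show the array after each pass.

Pass 1: Select minimum 5 at index 0, swap -> [5, 14, 10, 9]
Pass 2: Select minimum 9 at index 3, swap -> [5, 9, 10, 14]


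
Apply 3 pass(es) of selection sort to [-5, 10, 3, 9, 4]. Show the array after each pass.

Pass 1: Select minimum -5 at index 0, swap -> [-5, 10, 3, 9, 4]
Pass 2: Select minimum 3 at index 2, swap -> [-5, 3, 10, 9, 4]
Pass 3: Select minimum 4 at index 4, swap -> [-5, 3, 4, 9, 10]


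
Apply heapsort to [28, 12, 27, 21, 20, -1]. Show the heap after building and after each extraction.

Build heap: [28, 21, 27, 12, 20, -1]
Extract 28: [27, 21, -1, 12, 20, 28]
Extract 27: [21, 20, -1, 12, 27, 28]
Extract 21: [20, 12, -1, 21, 27, 28]
Extract 20: [12, -1, 20, 21, 27, 28]
Extract 12: [-1, 12, 20, 21, 27, 28]


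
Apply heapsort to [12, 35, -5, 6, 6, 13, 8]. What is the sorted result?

Build heap: [35, 12, 13, 6, 6, -5, 8]
Extract 35: [13, 12, 8, 6, 6, -5, 35]
Extract 13: [12, 6, 8, -5, 6, 13, 35]
Extract 12: [8, 6, 6, -5, 12, 13, 35]
Extract 8: [6, -5, 6, 8, 12, 13, 35]
Extract 6: [6, -5, 6, 8, 12, 13, 35]
Extract 6: [-5, 6, 6, 8, 12, 13, 35]


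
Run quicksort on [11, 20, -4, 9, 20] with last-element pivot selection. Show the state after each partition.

Partition 1: pivot=20 at index 4 -> [11, 20, -4, 9, 20]
Partition 2: pivot=9 at index 1 -> [-4, 9, 11, 20, 20]
Partition 3: pivot=20 at index 3 -> [-4, 9, 11, 20, 20]


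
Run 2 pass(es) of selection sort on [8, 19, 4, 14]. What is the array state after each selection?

Pass 1: Select minimum 4 at index 2, swap -> [4, 19, 8, 14]
Pass 2: Select minimum 8 at index 2, swap -> [4, 8, 19, 14]


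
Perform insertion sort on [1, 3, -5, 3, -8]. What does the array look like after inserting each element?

First element 1 is already 'sorted'
Insert 3: shifted 0 elements -> [1, 3, -5, 3, -8]
Insert -5: shifted 2 elements -> [-5, 1, 3, 3, -8]
Insert 3: shifted 0 elements -> [-5, 1, 3, 3, -8]
Insert -8: shifted 4 elements -> [-8, -5, 1, 3, 3]


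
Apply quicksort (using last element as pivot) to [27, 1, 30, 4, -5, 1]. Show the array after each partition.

Partition 1: pivot=1 at index 2 -> [1, -5, 1, 4, 27, 30]
Partition 2: pivot=-5 at index 0 -> [-5, 1, 1, 4, 27, 30]
Partition 3: pivot=30 at index 5 -> [-5, 1, 1, 4, 27, 30]
Partition 4: pivot=27 at index 4 -> [-5, 1, 1, 4, 27, 30]


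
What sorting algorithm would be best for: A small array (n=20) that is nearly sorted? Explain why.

Best choice: Insertion sort
Reason: Insertion sort is O(n) for nearly sorted arrays and has low overhead


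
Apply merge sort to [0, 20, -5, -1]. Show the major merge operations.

Divide and conquer:
  Merge [0] + [20] -> [0, 20]
  Merge [-5] + [-1] -> [-5, -1]
  Merge [0, 20] + [-5, -1] -> [-5, -1, 0, 20]


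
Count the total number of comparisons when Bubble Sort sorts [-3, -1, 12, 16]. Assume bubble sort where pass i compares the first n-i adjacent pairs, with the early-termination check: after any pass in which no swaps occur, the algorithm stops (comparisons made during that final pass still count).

Pass 1: compare adjacent pairs (0,1)..(2,3) = 3 comparison(s), 0 swap(s) -> [-3, -1, 12, 16]
No swaps in this pass, so bubble sort stops here.
Total comparisons: 3 = 3


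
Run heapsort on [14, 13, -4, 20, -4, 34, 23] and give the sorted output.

Build heap: [34, 20, 23, 13, -4, -4, 14]
Extract 34: [23, 20, 14, 13, -4, -4, 34]
Extract 23: [20, 13, 14, -4, -4, 23, 34]
Extract 20: [14, 13, -4, -4, 20, 23, 34]
Extract 14: [13, -4, -4, 14, 20, 23, 34]
Extract 13: [-4, -4, 13, 14, 20, 23, 34]
Extract -4: [-4, -4, 13, 14, 20, 23, 34]


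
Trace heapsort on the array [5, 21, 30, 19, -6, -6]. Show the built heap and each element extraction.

Build heap: [30, 21, 5, 19, -6, -6]
Extract 30: [21, 19, 5, -6, -6, 30]
Extract 21: [19, -6, 5, -6, 21, 30]
Extract 19: [5, -6, -6, 19, 21, 30]
Extract 5: [-6, -6, 5, 19, 21, 30]
Extract -6: [-6, -6, 5, 19, 21, 30]


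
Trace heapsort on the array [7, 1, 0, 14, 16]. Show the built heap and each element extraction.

Build heap: [16, 14, 0, 7, 1]
Extract 16: [14, 7, 0, 1, 16]
Extract 14: [7, 1, 0, 14, 16]
Extract 7: [1, 0, 7, 14, 16]
Extract 1: [0, 1, 7, 14, 16]


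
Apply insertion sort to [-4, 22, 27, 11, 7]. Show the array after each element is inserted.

First element -4 is already 'sorted'
Insert 22: shifted 0 elements -> [-4, 22, 27, 11, 7]
Insert 27: shifted 0 elements -> [-4, 22, 27, 11, 7]
Insert 11: shifted 2 elements -> [-4, 11, 22, 27, 7]
Insert 7: shifted 3 elements -> [-4, 7, 11, 22, 27]


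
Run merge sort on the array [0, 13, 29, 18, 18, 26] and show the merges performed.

Divide and conquer:
  Merge [13] + [29] -> [13, 29]
  Merge [0] + [13, 29] -> [0, 13, 29]
  Merge [18] + [26] -> [18, 26]
  Merge [18] + [18, 26] -> [18, 18, 26]
  Merge [0, 13, 29] + [18, 18, 26] -> [0, 13, 18, 18, 26, 29]


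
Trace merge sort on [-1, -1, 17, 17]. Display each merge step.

Divide and conquer:
  Merge [-1] + [-1] -> [-1, -1]
  Merge [17] + [17] -> [17, 17]
  Merge [-1, -1] + [17, 17] -> [-1, -1, 17, 17]


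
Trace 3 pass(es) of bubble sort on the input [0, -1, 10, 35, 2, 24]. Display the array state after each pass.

After pass 1: [-1, 0, 10, 2, 24, 35] (3 swaps)
After pass 2: [-1, 0, 2, 10, 24, 35] (1 swaps)
After pass 3: [-1, 0, 2, 10, 24, 35] (0 swaps)
Total swaps: 4


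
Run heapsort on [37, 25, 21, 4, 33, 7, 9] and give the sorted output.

Build heap: [37, 33, 21, 4, 25, 7, 9]
Extract 37: [33, 25, 21, 4, 9, 7, 37]
Extract 33: [25, 9, 21, 4, 7, 33, 37]
Extract 25: [21, 9, 7, 4, 25, 33, 37]
Extract 21: [9, 4, 7, 21, 25, 33, 37]
Extract 9: [7, 4, 9, 21, 25, 33, 37]
Extract 7: [4, 7, 9, 21, 25, 33, 37]


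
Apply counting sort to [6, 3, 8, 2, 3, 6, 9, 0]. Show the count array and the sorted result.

Count array: [1, 0, 1, 2, 0, 0, 2, 0, 1, 1]
(count[i] = number of elements equal to i)
Cumulative count: [1, 1, 2, 4, 4, 4, 6, 6, 7, 8]
Sorted: [0, 2, 3, 3, 6, 6, 8, 9]


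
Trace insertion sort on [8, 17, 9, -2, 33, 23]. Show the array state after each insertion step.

First element 8 is already 'sorted'
Insert 17: shifted 0 elements -> [8, 17, 9, -2, 33, 23]
Insert 9: shifted 1 elements -> [8, 9, 17, -2, 33, 23]
Insert -2: shifted 3 elements -> [-2, 8, 9, 17, 33, 23]
Insert 33: shifted 0 elements -> [-2, 8, 9, 17, 33, 23]
Insert 23: shifted 1 elements -> [-2, 8, 9, 17, 23, 33]


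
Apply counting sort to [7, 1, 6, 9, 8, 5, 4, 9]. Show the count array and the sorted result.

Count array: [0, 1, 0, 0, 1, 1, 1, 1, 1, 2]
(count[i] = number of elements equal to i)
Cumulative count: [0, 1, 1, 1, 2, 3, 4, 5, 6, 8]
Sorted: [1, 4, 5, 6, 7, 8, 9, 9]


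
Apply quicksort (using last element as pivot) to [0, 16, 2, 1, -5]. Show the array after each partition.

Partition 1: pivot=-5 at index 0 -> [-5, 16, 2, 1, 0]
Partition 2: pivot=0 at index 1 -> [-5, 0, 2, 1, 16]
Partition 3: pivot=16 at index 4 -> [-5, 0, 2, 1, 16]
Partition 4: pivot=1 at index 2 -> [-5, 0, 1, 2, 16]


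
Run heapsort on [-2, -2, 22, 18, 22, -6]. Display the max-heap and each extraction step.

Build heap: [22, 18, 22, -2, -2, -6]
Extract 22: [22, 18, -6, -2, -2, 22]
Extract 22: [18, -2, -6, -2, 22, 22]
Extract 18: [-2, -2, -6, 18, 22, 22]
Extract -2: [-2, -6, -2, 18, 22, 22]
Extract -2: [-6, -2, -2, 18, 22, 22]


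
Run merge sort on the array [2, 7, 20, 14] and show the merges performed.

Divide and conquer:
  Merge [2] + [7] -> [2, 7]
  Merge [20] + [14] -> [14, 20]
  Merge [2, 7] + [14, 20] -> [2, 7, 14, 20]


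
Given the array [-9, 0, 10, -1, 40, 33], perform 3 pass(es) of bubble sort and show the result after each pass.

After pass 1: [-9, 0, -1, 10, 33, 40] (2 swaps)
After pass 2: [-9, -1, 0, 10, 33, 40] (1 swaps)
After pass 3: [-9, -1, 0, 10, 33, 40] (0 swaps)
Total swaps: 3


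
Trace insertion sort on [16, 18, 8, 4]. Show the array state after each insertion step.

First element 16 is already 'sorted'
Insert 18: shifted 0 elements -> [16, 18, 8, 4]
Insert 8: shifted 2 elements -> [8, 16, 18, 4]
Insert 4: shifted 3 elements -> [4, 8, 16, 18]


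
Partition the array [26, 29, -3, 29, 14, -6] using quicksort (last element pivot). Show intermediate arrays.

Partition 1: pivot=-6 at index 0 -> [-6, 29, -3, 29, 14, 26]
Partition 2: pivot=26 at index 3 -> [-6, -3, 14, 26, 29, 29]
Partition 3: pivot=14 at index 2 -> [-6, -3, 14, 26, 29, 29]
Partition 4: pivot=29 at index 5 -> [-6, -3, 14, 26, 29, 29]


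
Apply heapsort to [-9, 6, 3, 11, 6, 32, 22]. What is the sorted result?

Build heap: [32, 11, 22, 6, 6, 3, -9]
Extract 32: [22, 11, 3, 6, 6, -9, 32]
Extract 22: [11, 6, 3, -9, 6, 22, 32]
Extract 11: [6, 6, 3, -9, 11, 22, 32]
Extract 6: [6, -9, 3, 6, 11, 22, 32]
Extract 6: [3, -9, 6, 6, 11, 22, 32]
Extract 3: [-9, 3, 6, 6, 11, 22, 32]


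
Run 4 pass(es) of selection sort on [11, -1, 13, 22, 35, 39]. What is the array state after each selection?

Pass 1: Select minimum -1 at index 1, swap -> [-1, 11, 13, 22, 35, 39]
Pass 2: Select minimum 11 at index 1, swap -> [-1, 11, 13, 22, 35, 39]
Pass 3: Select minimum 13 at index 2, swap -> [-1, 11, 13, 22, 35, 39]
Pass 4: Select minimum 22 at index 3, swap -> [-1, 11, 13, 22, 35, 39]


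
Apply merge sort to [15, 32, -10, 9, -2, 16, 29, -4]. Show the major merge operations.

Divide and conquer:
  Merge [15] + [32] -> [15, 32]
  Merge [-10] + [9] -> [-10, 9]
  Merge [15, 32] + [-10, 9] -> [-10, 9, 15, 32]
  Merge [-2] + [16] -> [-2, 16]
  Merge [29] + [-4] -> [-4, 29]
  Merge [-2, 16] + [-4, 29] -> [-4, -2, 16, 29]
  Merge [-10, 9, 15, 32] + [-4, -2, 16, 29] -> [-10, -4, -2, 9, 15, 16, 29, 32]


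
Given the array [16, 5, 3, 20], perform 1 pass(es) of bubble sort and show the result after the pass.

After pass 1: [5, 3, 16, 20] (2 swaps)
Total swaps: 2


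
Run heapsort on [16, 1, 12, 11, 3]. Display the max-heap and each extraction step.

Build heap: [16, 11, 12, 1, 3]
Extract 16: [12, 11, 3, 1, 16]
Extract 12: [11, 1, 3, 12, 16]
Extract 11: [3, 1, 11, 12, 16]
Extract 3: [1, 3, 11, 12, 16]


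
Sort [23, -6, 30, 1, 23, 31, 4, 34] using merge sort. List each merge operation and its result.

Divide and conquer:
  Merge [23] + [-6] -> [-6, 23]
  Merge [30] + [1] -> [1, 30]
  Merge [-6, 23] + [1, 30] -> [-6, 1, 23, 30]
  Merge [23] + [31] -> [23, 31]
  Merge [4] + [34] -> [4, 34]
  Merge [23, 31] + [4, 34] -> [4, 23, 31, 34]
  Merge [-6, 1, 23, 30] + [4, 23, 31, 34] -> [-6, 1, 4, 23, 23, 30, 31, 34]


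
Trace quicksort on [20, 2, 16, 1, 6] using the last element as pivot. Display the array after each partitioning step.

Partition 1: pivot=6 at index 2 -> [2, 1, 6, 20, 16]
Partition 2: pivot=1 at index 0 -> [1, 2, 6, 20, 16]
Partition 3: pivot=16 at index 3 -> [1, 2, 6, 16, 20]


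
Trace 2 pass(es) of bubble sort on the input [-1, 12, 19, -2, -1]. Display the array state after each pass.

After pass 1: [-1, 12, -2, -1, 19] (2 swaps)
After pass 2: [-1, -2, -1, 12, 19] (2 swaps)
Total swaps: 4


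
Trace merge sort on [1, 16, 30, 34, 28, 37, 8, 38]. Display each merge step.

Divide and conquer:
  Merge [1] + [16] -> [1, 16]
  Merge [30] + [34] -> [30, 34]
  Merge [1, 16] + [30, 34] -> [1, 16, 30, 34]
  Merge [28] + [37] -> [28, 37]
  Merge [8] + [38] -> [8, 38]
  Merge [28, 37] + [8, 38] -> [8, 28, 37, 38]
  Merge [1, 16, 30, 34] + [8, 28, 37, 38] -> [1, 8, 16, 28, 30, 34, 37, 38]


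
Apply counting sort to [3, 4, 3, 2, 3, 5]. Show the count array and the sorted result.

Count array: [0, 0, 1, 3, 1, 1]
(count[i] = number of elements equal to i)
Cumulative count: [0, 0, 1, 4, 5, 6]
Sorted: [2, 3, 3, 3, 4, 5]


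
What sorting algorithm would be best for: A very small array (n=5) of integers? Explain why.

Best choice: Insertion sort
Reason: For tiny inputs the O(n^2) overhead is negligible and insertion sort has minimal constant factors


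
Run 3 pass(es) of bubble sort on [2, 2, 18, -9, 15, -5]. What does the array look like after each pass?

After pass 1: [2, 2, -9, 15, -5, 18] (3 swaps)
After pass 2: [2, -9, 2, -5, 15, 18] (2 swaps)
After pass 3: [-9, 2, -5, 2, 15, 18] (2 swaps)
Total swaps: 7


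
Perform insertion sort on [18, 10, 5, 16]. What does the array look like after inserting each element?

First element 18 is already 'sorted'
Insert 10: shifted 1 elements -> [10, 18, 5, 16]
Insert 5: shifted 2 elements -> [5, 10, 18, 16]
Insert 16: shifted 1 elements -> [5, 10, 16, 18]


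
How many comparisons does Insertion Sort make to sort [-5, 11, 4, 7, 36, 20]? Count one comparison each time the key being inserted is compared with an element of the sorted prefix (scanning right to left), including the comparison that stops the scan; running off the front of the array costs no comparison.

Insert 11: -5 <= 11 (stop) = 1 comparison(s) -> [-5, 11, 4, 7, 36, 20]
Insert 4: 11 > 4 (shift), -5 <= 4 (stop) = 2 comparison(s) -> [-5, 4, 11, 7, 36, 20]
Insert 7: 11 > 7 (shift), 4 <= 7 (stop) = 2 comparison(s) -> [-5, 4, 7, 11, 36, 20]
Insert 36: 11 <= 36 (stop) = 1 comparison(s) -> [-5, 4, 7, 11, 36, 20]
Insert 20: 36 > 20 (shift), 11 <= 20 (stop) = 2 comparison(s) -> [-5, 4, 7, 11, 20, 36]
Total comparisons: 1 + 2 + 2 + 1 + 2 = 8


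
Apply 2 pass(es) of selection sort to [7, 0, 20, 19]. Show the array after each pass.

Pass 1: Select minimum 0 at index 1, swap -> [0, 7, 20, 19]
Pass 2: Select minimum 7 at index 1, swap -> [0, 7, 20, 19]


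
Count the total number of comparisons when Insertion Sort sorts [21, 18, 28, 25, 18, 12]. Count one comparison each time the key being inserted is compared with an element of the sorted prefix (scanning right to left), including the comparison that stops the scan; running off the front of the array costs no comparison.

Insert 18: 21 > 18 (shift), reached front = 1 comparison(s) -> [18, 21, 28, 25, 18, 12]
Insert 28: 21 <= 28 (stop) = 1 comparison(s) -> [18, 21, 28, 25, 18, 12]
Insert 25: 28 > 25 (shift), 21 <= 25 (stop) = 2 comparison(s) -> [18, 21, 25, 28, 18, 12]
Insert 18: 28 > 18 (shift), 25 > 18 (shift), 21 > 18 (shift), 18 <= 18 (stop) = 4 comparison(s) -> [18, 18, 21, 25, 28, 12]
Insert 12: 28 > 12 (shift), 25 > 12 (shift), 21 > 12 (shift), 18 > 12 (shift), 18 > 12 (shift), reached front = 5 comparison(s) -> [12, 18, 18, 21, 25, 28]
Total comparisons: 1 + 1 + 2 + 4 + 5 = 13
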